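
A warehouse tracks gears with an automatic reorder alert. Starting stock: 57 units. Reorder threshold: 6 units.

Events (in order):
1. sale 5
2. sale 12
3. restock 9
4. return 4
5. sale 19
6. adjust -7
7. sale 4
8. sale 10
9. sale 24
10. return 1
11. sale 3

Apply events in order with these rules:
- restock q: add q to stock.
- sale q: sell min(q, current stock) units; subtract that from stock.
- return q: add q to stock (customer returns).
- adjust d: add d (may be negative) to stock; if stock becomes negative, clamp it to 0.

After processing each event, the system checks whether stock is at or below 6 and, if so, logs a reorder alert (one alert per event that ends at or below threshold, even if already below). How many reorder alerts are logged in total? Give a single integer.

Answer: 3

Derivation:
Processing events:
Start: stock = 57
  Event 1 (sale 5): sell min(5,57)=5. stock: 57 - 5 = 52. total_sold = 5
  Event 2 (sale 12): sell min(12,52)=12. stock: 52 - 12 = 40. total_sold = 17
  Event 3 (restock 9): 40 + 9 = 49
  Event 4 (return 4): 49 + 4 = 53
  Event 5 (sale 19): sell min(19,53)=19. stock: 53 - 19 = 34. total_sold = 36
  Event 6 (adjust -7): 34 + -7 = 27
  Event 7 (sale 4): sell min(4,27)=4. stock: 27 - 4 = 23. total_sold = 40
  Event 8 (sale 10): sell min(10,23)=10. stock: 23 - 10 = 13. total_sold = 50
  Event 9 (sale 24): sell min(24,13)=13. stock: 13 - 13 = 0. total_sold = 63
  Event 10 (return 1): 0 + 1 = 1
  Event 11 (sale 3): sell min(3,1)=1. stock: 1 - 1 = 0. total_sold = 64
Final: stock = 0, total_sold = 64

Checking against threshold 6:
  After event 1: stock=52 > 6
  After event 2: stock=40 > 6
  After event 3: stock=49 > 6
  After event 4: stock=53 > 6
  After event 5: stock=34 > 6
  After event 6: stock=27 > 6
  After event 7: stock=23 > 6
  After event 8: stock=13 > 6
  After event 9: stock=0 <= 6 -> ALERT
  After event 10: stock=1 <= 6 -> ALERT
  After event 11: stock=0 <= 6 -> ALERT
Alert events: [9, 10, 11]. Count = 3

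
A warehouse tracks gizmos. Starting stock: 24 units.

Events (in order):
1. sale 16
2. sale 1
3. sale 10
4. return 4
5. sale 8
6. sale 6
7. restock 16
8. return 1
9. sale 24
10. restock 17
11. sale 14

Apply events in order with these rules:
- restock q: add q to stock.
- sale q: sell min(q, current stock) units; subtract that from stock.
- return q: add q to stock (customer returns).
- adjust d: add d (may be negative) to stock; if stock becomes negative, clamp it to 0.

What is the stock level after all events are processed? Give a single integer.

Processing events:
Start: stock = 24
  Event 1 (sale 16): sell min(16,24)=16. stock: 24 - 16 = 8. total_sold = 16
  Event 2 (sale 1): sell min(1,8)=1. stock: 8 - 1 = 7. total_sold = 17
  Event 3 (sale 10): sell min(10,7)=7. stock: 7 - 7 = 0. total_sold = 24
  Event 4 (return 4): 0 + 4 = 4
  Event 5 (sale 8): sell min(8,4)=4. stock: 4 - 4 = 0. total_sold = 28
  Event 6 (sale 6): sell min(6,0)=0. stock: 0 - 0 = 0. total_sold = 28
  Event 7 (restock 16): 0 + 16 = 16
  Event 8 (return 1): 16 + 1 = 17
  Event 9 (sale 24): sell min(24,17)=17. stock: 17 - 17 = 0. total_sold = 45
  Event 10 (restock 17): 0 + 17 = 17
  Event 11 (sale 14): sell min(14,17)=14. stock: 17 - 14 = 3. total_sold = 59
Final: stock = 3, total_sold = 59

Answer: 3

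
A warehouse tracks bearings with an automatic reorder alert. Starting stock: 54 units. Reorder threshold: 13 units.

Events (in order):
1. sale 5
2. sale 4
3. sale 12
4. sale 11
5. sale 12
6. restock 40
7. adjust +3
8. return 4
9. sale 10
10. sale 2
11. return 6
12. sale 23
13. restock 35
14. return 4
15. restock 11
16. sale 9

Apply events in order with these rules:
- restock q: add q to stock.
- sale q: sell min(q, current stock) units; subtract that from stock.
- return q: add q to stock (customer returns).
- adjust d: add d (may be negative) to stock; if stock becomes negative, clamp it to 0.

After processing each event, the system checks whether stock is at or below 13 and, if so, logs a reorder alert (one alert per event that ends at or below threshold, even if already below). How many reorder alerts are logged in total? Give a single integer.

Answer: 1

Derivation:
Processing events:
Start: stock = 54
  Event 1 (sale 5): sell min(5,54)=5. stock: 54 - 5 = 49. total_sold = 5
  Event 2 (sale 4): sell min(4,49)=4. stock: 49 - 4 = 45. total_sold = 9
  Event 3 (sale 12): sell min(12,45)=12. stock: 45 - 12 = 33. total_sold = 21
  Event 4 (sale 11): sell min(11,33)=11. stock: 33 - 11 = 22. total_sold = 32
  Event 5 (sale 12): sell min(12,22)=12. stock: 22 - 12 = 10. total_sold = 44
  Event 6 (restock 40): 10 + 40 = 50
  Event 7 (adjust +3): 50 + 3 = 53
  Event 8 (return 4): 53 + 4 = 57
  Event 9 (sale 10): sell min(10,57)=10. stock: 57 - 10 = 47. total_sold = 54
  Event 10 (sale 2): sell min(2,47)=2. stock: 47 - 2 = 45. total_sold = 56
  Event 11 (return 6): 45 + 6 = 51
  Event 12 (sale 23): sell min(23,51)=23. stock: 51 - 23 = 28. total_sold = 79
  Event 13 (restock 35): 28 + 35 = 63
  Event 14 (return 4): 63 + 4 = 67
  Event 15 (restock 11): 67 + 11 = 78
  Event 16 (sale 9): sell min(9,78)=9. stock: 78 - 9 = 69. total_sold = 88
Final: stock = 69, total_sold = 88

Checking against threshold 13:
  After event 1: stock=49 > 13
  After event 2: stock=45 > 13
  After event 3: stock=33 > 13
  After event 4: stock=22 > 13
  After event 5: stock=10 <= 13 -> ALERT
  After event 6: stock=50 > 13
  After event 7: stock=53 > 13
  After event 8: stock=57 > 13
  After event 9: stock=47 > 13
  After event 10: stock=45 > 13
  After event 11: stock=51 > 13
  After event 12: stock=28 > 13
  After event 13: stock=63 > 13
  After event 14: stock=67 > 13
  After event 15: stock=78 > 13
  After event 16: stock=69 > 13
Alert events: [5]. Count = 1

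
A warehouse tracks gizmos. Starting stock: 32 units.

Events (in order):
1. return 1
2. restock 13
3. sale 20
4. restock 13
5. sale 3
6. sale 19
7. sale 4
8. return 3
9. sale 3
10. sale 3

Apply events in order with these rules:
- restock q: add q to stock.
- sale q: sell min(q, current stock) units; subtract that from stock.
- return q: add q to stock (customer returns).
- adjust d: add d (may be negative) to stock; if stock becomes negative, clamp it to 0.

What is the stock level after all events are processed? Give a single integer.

Processing events:
Start: stock = 32
  Event 1 (return 1): 32 + 1 = 33
  Event 2 (restock 13): 33 + 13 = 46
  Event 3 (sale 20): sell min(20,46)=20. stock: 46 - 20 = 26. total_sold = 20
  Event 4 (restock 13): 26 + 13 = 39
  Event 5 (sale 3): sell min(3,39)=3. stock: 39 - 3 = 36. total_sold = 23
  Event 6 (sale 19): sell min(19,36)=19. stock: 36 - 19 = 17. total_sold = 42
  Event 7 (sale 4): sell min(4,17)=4. stock: 17 - 4 = 13. total_sold = 46
  Event 8 (return 3): 13 + 3 = 16
  Event 9 (sale 3): sell min(3,16)=3. stock: 16 - 3 = 13. total_sold = 49
  Event 10 (sale 3): sell min(3,13)=3. stock: 13 - 3 = 10. total_sold = 52
Final: stock = 10, total_sold = 52

Answer: 10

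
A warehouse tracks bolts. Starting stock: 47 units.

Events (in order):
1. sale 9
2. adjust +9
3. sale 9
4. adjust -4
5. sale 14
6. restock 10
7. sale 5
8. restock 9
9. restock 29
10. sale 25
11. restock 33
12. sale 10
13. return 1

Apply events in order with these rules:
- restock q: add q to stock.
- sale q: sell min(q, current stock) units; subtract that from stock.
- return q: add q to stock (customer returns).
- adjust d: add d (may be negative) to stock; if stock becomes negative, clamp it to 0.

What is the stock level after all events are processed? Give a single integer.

Processing events:
Start: stock = 47
  Event 1 (sale 9): sell min(9,47)=9. stock: 47 - 9 = 38. total_sold = 9
  Event 2 (adjust +9): 38 + 9 = 47
  Event 3 (sale 9): sell min(9,47)=9. stock: 47 - 9 = 38. total_sold = 18
  Event 4 (adjust -4): 38 + -4 = 34
  Event 5 (sale 14): sell min(14,34)=14. stock: 34 - 14 = 20. total_sold = 32
  Event 6 (restock 10): 20 + 10 = 30
  Event 7 (sale 5): sell min(5,30)=5. stock: 30 - 5 = 25. total_sold = 37
  Event 8 (restock 9): 25 + 9 = 34
  Event 9 (restock 29): 34 + 29 = 63
  Event 10 (sale 25): sell min(25,63)=25. stock: 63 - 25 = 38. total_sold = 62
  Event 11 (restock 33): 38 + 33 = 71
  Event 12 (sale 10): sell min(10,71)=10. stock: 71 - 10 = 61. total_sold = 72
  Event 13 (return 1): 61 + 1 = 62
Final: stock = 62, total_sold = 72

Answer: 62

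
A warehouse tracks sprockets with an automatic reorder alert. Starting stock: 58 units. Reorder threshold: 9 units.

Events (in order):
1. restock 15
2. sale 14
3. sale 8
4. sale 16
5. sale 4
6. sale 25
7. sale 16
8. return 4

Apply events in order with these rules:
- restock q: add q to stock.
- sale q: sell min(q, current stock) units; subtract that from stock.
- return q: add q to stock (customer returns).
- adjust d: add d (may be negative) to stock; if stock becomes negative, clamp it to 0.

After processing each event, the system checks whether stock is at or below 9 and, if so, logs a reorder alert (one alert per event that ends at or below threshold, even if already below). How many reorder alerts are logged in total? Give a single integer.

Answer: 3

Derivation:
Processing events:
Start: stock = 58
  Event 1 (restock 15): 58 + 15 = 73
  Event 2 (sale 14): sell min(14,73)=14. stock: 73 - 14 = 59. total_sold = 14
  Event 3 (sale 8): sell min(8,59)=8. stock: 59 - 8 = 51. total_sold = 22
  Event 4 (sale 16): sell min(16,51)=16. stock: 51 - 16 = 35. total_sold = 38
  Event 5 (sale 4): sell min(4,35)=4. stock: 35 - 4 = 31. total_sold = 42
  Event 6 (sale 25): sell min(25,31)=25. stock: 31 - 25 = 6. total_sold = 67
  Event 7 (sale 16): sell min(16,6)=6. stock: 6 - 6 = 0. total_sold = 73
  Event 8 (return 4): 0 + 4 = 4
Final: stock = 4, total_sold = 73

Checking against threshold 9:
  After event 1: stock=73 > 9
  After event 2: stock=59 > 9
  After event 3: stock=51 > 9
  After event 4: stock=35 > 9
  After event 5: stock=31 > 9
  After event 6: stock=6 <= 9 -> ALERT
  After event 7: stock=0 <= 9 -> ALERT
  After event 8: stock=4 <= 9 -> ALERT
Alert events: [6, 7, 8]. Count = 3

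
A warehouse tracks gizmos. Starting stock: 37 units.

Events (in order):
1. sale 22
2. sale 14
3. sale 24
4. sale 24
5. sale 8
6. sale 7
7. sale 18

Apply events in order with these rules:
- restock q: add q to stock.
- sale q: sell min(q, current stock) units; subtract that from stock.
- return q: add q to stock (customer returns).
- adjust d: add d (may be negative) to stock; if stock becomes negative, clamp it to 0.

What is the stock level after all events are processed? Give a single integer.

Processing events:
Start: stock = 37
  Event 1 (sale 22): sell min(22,37)=22. stock: 37 - 22 = 15. total_sold = 22
  Event 2 (sale 14): sell min(14,15)=14. stock: 15 - 14 = 1. total_sold = 36
  Event 3 (sale 24): sell min(24,1)=1. stock: 1 - 1 = 0. total_sold = 37
  Event 4 (sale 24): sell min(24,0)=0. stock: 0 - 0 = 0. total_sold = 37
  Event 5 (sale 8): sell min(8,0)=0. stock: 0 - 0 = 0. total_sold = 37
  Event 6 (sale 7): sell min(7,0)=0. stock: 0 - 0 = 0. total_sold = 37
  Event 7 (sale 18): sell min(18,0)=0. stock: 0 - 0 = 0. total_sold = 37
Final: stock = 0, total_sold = 37

Answer: 0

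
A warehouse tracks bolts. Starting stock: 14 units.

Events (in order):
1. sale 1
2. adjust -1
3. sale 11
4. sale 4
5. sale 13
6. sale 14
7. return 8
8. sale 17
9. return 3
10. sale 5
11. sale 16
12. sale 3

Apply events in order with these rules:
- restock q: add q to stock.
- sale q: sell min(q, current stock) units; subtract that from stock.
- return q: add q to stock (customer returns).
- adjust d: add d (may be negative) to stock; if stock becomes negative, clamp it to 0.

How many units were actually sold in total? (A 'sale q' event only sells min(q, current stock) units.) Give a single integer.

Answer: 24

Derivation:
Processing events:
Start: stock = 14
  Event 1 (sale 1): sell min(1,14)=1. stock: 14 - 1 = 13. total_sold = 1
  Event 2 (adjust -1): 13 + -1 = 12
  Event 3 (sale 11): sell min(11,12)=11. stock: 12 - 11 = 1. total_sold = 12
  Event 4 (sale 4): sell min(4,1)=1. stock: 1 - 1 = 0. total_sold = 13
  Event 5 (sale 13): sell min(13,0)=0. stock: 0 - 0 = 0. total_sold = 13
  Event 6 (sale 14): sell min(14,0)=0. stock: 0 - 0 = 0. total_sold = 13
  Event 7 (return 8): 0 + 8 = 8
  Event 8 (sale 17): sell min(17,8)=8. stock: 8 - 8 = 0. total_sold = 21
  Event 9 (return 3): 0 + 3 = 3
  Event 10 (sale 5): sell min(5,3)=3. stock: 3 - 3 = 0. total_sold = 24
  Event 11 (sale 16): sell min(16,0)=0. stock: 0 - 0 = 0. total_sold = 24
  Event 12 (sale 3): sell min(3,0)=0. stock: 0 - 0 = 0. total_sold = 24
Final: stock = 0, total_sold = 24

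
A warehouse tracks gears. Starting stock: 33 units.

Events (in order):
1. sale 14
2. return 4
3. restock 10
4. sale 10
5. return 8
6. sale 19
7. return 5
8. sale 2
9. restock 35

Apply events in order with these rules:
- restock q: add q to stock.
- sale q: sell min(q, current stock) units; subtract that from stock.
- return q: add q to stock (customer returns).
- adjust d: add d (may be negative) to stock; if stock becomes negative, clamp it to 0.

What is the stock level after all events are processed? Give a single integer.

Processing events:
Start: stock = 33
  Event 1 (sale 14): sell min(14,33)=14. stock: 33 - 14 = 19. total_sold = 14
  Event 2 (return 4): 19 + 4 = 23
  Event 3 (restock 10): 23 + 10 = 33
  Event 4 (sale 10): sell min(10,33)=10. stock: 33 - 10 = 23. total_sold = 24
  Event 5 (return 8): 23 + 8 = 31
  Event 6 (sale 19): sell min(19,31)=19. stock: 31 - 19 = 12. total_sold = 43
  Event 7 (return 5): 12 + 5 = 17
  Event 8 (sale 2): sell min(2,17)=2. stock: 17 - 2 = 15. total_sold = 45
  Event 9 (restock 35): 15 + 35 = 50
Final: stock = 50, total_sold = 45

Answer: 50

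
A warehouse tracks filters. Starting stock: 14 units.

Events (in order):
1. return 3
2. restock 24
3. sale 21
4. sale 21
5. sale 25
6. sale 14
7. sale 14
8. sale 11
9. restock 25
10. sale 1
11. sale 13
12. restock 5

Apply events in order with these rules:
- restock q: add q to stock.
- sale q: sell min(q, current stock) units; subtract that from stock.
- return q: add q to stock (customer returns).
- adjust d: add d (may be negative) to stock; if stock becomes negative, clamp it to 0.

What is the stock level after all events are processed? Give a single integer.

Answer: 16

Derivation:
Processing events:
Start: stock = 14
  Event 1 (return 3): 14 + 3 = 17
  Event 2 (restock 24): 17 + 24 = 41
  Event 3 (sale 21): sell min(21,41)=21. stock: 41 - 21 = 20. total_sold = 21
  Event 4 (sale 21): sell min(21,20)=20. stock: 20 - 20 = 0. total_sold = 41
  Event 5 (sale 25): sell min(25,0)=0. stock: 0 - 0 = 0. total_sold = 41
  Event 6 (sale 14): sell min(14,0)=0. stock: 0 - 0 = 0. total_sold = 41
  Event 7 (sale 14): sell min(14,0)=0. stock: 0 - 0 = 0. total_sold = 41
  Event 8 (sale 11): sell min(11,0)=0. stock: 0 - 0 = 0. total_sold = 41
  Event 9 (restock 25): 0 + 25 = 25
  Event 10 (sale 1): sell min(1,25)=1. stock: 25 - 1 = 24. total_sold = 42
  Event 11 (sale 13): sell min(13,24)=13. stock: 24 - 13 = 11. total_sold = 55
  Event 12 (restock 5): 11 + 5 = 16
Final: stock = 16, total_sold = 55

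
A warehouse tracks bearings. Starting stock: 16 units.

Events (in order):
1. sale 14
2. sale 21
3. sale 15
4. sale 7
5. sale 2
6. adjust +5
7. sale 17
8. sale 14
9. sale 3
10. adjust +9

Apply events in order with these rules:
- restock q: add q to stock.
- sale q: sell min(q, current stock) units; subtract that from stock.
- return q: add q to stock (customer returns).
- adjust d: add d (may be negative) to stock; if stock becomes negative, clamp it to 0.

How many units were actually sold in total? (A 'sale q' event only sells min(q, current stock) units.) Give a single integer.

Answer: 21

Derivation:
Processing events:
Start: stock = 16
  Event 1 (sale 14): sell min(14,16)=14. stock: 16 - 14 = 2. total_sold = 14
  Event 2 (sale 21): sell min(21,2)=2. stock: 2 - 2 = 0. total_sold = 16
  Event 3 (sale 15): sell min(15,0)=0. stock: 0 - 0 = 0. total_sold = 16
  Event 4 (sale 7): sell min(7,0)=0. stock: 0 - 0 = 0. total_sold = 16
  Event 5 (sale 2): sell min(2,0)=0. stock: 0 - 0 = 0. total_sold = 16
  Event 6 (adjust +5): 0 + 5 = 5
  Event 7 (sale 17): sell min(17,5)=5. stock: 5 - 5 = 0. total_sold = 21
  Event 8 (sale 14): sell min(14,0)=0. stock: 0 - 0 = 0. total_sold = 21
  Event 9 (sale 3): sell min(3,0)=0. stock: 0 - 0 = 0. total_sold = 21
  Event 10 (adjust +9): 0 + 9 = 9
Final: stock = 9, total_sold = 21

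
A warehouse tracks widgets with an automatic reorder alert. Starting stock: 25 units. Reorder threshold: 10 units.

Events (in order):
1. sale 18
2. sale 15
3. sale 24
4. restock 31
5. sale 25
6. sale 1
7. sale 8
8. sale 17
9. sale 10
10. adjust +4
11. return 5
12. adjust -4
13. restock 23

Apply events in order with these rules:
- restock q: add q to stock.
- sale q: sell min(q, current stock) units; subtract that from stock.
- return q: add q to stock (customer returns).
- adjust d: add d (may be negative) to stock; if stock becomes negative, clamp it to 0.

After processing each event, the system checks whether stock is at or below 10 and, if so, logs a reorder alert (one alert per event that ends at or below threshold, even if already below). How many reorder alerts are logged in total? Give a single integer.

Processing events:
Start: stock = 25
  Event 1 (sale 18): sell min(18,25)=18. stock: 25 - 18 = 7. total_sold = 18
  Event 2 (sale 15): sell min(15,7)=7. stock: 7 - 7 = 0. total_sold = 25
  Event 3 (sale 24): sell min(24,0)=0. stock: 0 - 0 = 0. total_sold = 25
  Event 4 (restock 31): 0 + 31 = 31
  Event 5 (sale 25): sell min(25,31)=25. stock: 31 - 25 = 6. total_sold = 50
  Event 6 (sale 1): sell min(1,6)=1. stock: 6 - 1 = 5. total_sold = 51
  Event 7 (sale 8): sell min(8,5)=5. stock: 5 - 5 = 0. total_sold = 56
  Event 8 (sale 17): sell min(17,0)=0. stock: 0 - 0 = 0. total_sold = 56
  Event 9 (sale 10): sell min(10,0)=0. stock: 0 - 0 = 0. total_sold = 56
  Event 10 (adjust +4): 0 + 4 = 4
  Event 11 (return 5): 4 + 5 = 9
  Event 12 (adjust -4): 9 + -4 = 5
  Event 13 (restock 23): 5 + 23 = 28
Final: stock = 28, total_sold = 56

Checking against threshold 10:
  After event 1: stock=7 <= 10 -> ALERT
  After event 2: stock=0 <= 10 -> ALERT
  After event 3: stock=0 <= 10 -> ALERT
  After event 4: stock=31 > 10
  After event 5: stock=6 <= 10 -> ALERT
  After event 6: stock=5 <= 10 -> ALERT
  After event 7: stock=0 <= 10 -> ALERT
  After event 8: stock=0 <= 10 -> ALERT
  After event 9: stock=0 <= 10 -> ALERT
  After event 10: stock=4 <= 10 -> ALERT
  After event 11: stock=9 <= 10 -> ALERT
  After event 12: stock=5 <= 10 -> ALERT
  After event 13: stock=28 > 10
Alert events: [1, 2, 3, 5, 6, 7, 8, 9, 10, 11, 12]. Count = 11

Answer: 11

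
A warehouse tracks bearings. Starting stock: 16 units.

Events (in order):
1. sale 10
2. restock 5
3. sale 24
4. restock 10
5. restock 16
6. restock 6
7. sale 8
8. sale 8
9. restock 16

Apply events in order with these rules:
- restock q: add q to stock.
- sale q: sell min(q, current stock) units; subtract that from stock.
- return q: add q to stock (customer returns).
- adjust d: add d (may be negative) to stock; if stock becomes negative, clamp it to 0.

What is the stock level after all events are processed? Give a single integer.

Processing events:
Start: stock = 16
  Event 1 (sale 10): sell min(10,16)=10. stock: 16 - 10 = 6. total_sold = 10
  Event 2 (restock 5): 6 + 5 = 11
  Event 3 (sale 24): sell min(24,11)=11. stock: 11 - 11 = 0. total_sold = 21
  Event 4 (restock 10): 0 + 10 = 10
  Event 5 (restock 16): 10 + 16 = 26
  Event 6 (restock 6): 26 + 6 = 32
  Event 7 (sale 8): sell min(8,32)=8. stock: 32 - 8 = 24. total_sold = 29
  Event 8 (sale 8): sell min(8,24)=8. stock: 24 - 8 = 16. total_sold = 37
  Event 9 (restock 16): 16 + 16 = 32
Final: stock = 32, total_sold = 37

Answer: 32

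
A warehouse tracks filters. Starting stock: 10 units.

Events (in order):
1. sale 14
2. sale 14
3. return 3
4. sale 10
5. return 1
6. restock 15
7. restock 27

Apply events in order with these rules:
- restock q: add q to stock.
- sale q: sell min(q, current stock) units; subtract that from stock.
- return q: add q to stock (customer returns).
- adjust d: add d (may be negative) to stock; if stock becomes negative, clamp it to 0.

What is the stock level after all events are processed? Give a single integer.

Answer: 43

Derivation:
Processing events:
Start: stock = 10
  Event 1 (sale 14): sell min(14,10)=10. stock: 10 - 10 = 0. total_sold = 10
  Event 2 (sale 14): sell min(14,0)=0. stock: 0 - 0 = 0. total_sold = 10
  Event 3 (return 3): 0 + 3 = 3
  Event 4 (sale 10): sell min(10,3)=3. stock: 3 - 3 = 0. total_sold = 13
  Event 5 (return 1): 0 + 1 = 1
  Event 6 (restock 15): 1 + 15 = 16
  Event 7 (restock 27): 16 + 27 = 43
Final: stock = 43, total_sold = 13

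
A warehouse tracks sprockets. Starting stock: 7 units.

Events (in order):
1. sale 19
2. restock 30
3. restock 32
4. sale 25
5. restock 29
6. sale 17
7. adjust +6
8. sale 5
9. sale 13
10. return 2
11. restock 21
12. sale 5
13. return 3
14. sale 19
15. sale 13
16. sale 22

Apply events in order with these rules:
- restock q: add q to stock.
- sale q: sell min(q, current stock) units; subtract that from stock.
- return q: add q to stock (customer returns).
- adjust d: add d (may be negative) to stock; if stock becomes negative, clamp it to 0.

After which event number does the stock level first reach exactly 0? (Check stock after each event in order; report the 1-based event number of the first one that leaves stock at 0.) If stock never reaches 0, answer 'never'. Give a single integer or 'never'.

Processing events:
Start: stock = 7
  Event 1 (sale 19): sell min(19,7)=7. stock: 7 - 7 = 0. total_sold = 7
  Event 2 (restock 30): 0 + 30 = 30
  Event 3 (restock 32): 30 + 32 = 62
  Event 4 (sale 25): sell min(25,62)=25. stock: 62 - 25 = 37. total_sold = 32
  Event 5 (restock 29): 37 + 29 = 66
  Event 6 (sale 17): sell min(17,66)=17. stock: 66 - 17 = 49. total_sold = 49
  Event 7 (adjust +6): 49 + 6 = 55
  Event 8 (sale 5): sell min(5,55)=5. stock: 55 - 5 = 50. total_sold = 54
  Event 9 (sale 13): sell min(13,50)=13. stock: 50 - 13 = 37. total_sold = 67
  Event 10 (return 2): 37 + 2 = 39
  Event 11 (restock 21): 39 + 21 = 60
  Event 12 (sale 5): sell min(5,60)=5. stock: 60 - 5 = 55. total_sold = 72
  Event 13 (return 3): 55 + 3 = 58
  Event 14 (sale 19): sell min(19,58)=19. stock: 58 - 19 = 39. total_sold = 91
  Event 15 (sale 13): sell min(13,39)=13. stock: 39 - 13 = 26. total_sold = 104
  Event 16 (sale 22): sell min(22,26)=22. stock: 26 - 22 = 4. total_sold = 126
Final: stock = 4, total_sold = 126

First zero at event 1.

Answer: 1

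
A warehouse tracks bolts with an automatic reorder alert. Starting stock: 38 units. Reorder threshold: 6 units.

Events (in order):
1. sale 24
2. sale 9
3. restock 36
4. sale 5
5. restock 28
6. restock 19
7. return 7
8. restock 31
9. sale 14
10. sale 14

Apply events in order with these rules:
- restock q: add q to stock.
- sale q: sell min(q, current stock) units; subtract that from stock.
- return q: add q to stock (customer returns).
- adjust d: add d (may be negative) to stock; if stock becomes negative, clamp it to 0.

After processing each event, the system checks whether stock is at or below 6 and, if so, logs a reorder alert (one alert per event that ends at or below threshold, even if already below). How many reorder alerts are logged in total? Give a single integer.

Answer: 1

Derivation:
Processing events:
Start: stock = 38
  Event 1 (sale 24): sell min(24,38)=24. stock: 38 - 24 = 14. total_sold = 24
  Event 2 (sale 9): sell min(9,14)=9. stock: 14 - 9 = 5. total_sold = 33
  Event 3 (restock 36): 5 + 36 = 41
  Event 4 (sale 5): sell min(5,41)=5. stock: 41 - 5 = 36. total_sold = 38
  Event 5 (restock 28): 36 + 28 = 64
  Event 6 (restock 19): 64 + 19 = 83
  Event 7 (return 7): 83 + 7 = 90
  Event 8 (restock 31): 90 + 31 = 121
  Event 9 (sale 14): sell min(14,121)=14. stock: 121 - 14 = 107. total_sold = 52
  Event 10 (sale 14): sell min(14,107)=14. stock: 107 - 14 = 93. total_sold = 66
Final: stock = 93, total_sold = 66

Checking against threshold 6:
  After event 1: stock=14 > 6
  After event 2: stock=5 <= 6 -> ALERT
  After event 3: stock=41 > 6
  After event 4: stock=36 > 6
  After event 5: stock=64 > 6
  After event 6: stock=83 > 6
  After event 7: stock=90 > 6
  After event 8: stock=121 > 6
  After event 9: stock=107 > 6
  After event 10: stock=93 > 6
Alert events: [2]. Count = 1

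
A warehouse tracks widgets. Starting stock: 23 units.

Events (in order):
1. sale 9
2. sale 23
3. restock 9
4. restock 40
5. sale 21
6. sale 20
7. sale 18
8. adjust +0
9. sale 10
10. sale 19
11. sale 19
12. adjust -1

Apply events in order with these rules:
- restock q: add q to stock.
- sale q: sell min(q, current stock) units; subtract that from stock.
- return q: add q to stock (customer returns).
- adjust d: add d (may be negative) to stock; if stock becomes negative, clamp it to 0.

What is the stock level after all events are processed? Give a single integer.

Processing events:
Start: stock = 23
  Event 1 (sale 9): sell min(9,23)=9. stock: 23 - 9 = 14. total_sold = 9
  Event 2 (sale 23): sell min(23,14)=14. stock: 14 - 14 = 0. total_sold = 23
  Event 3 (restock 9): 0 + 9 = 9
  Event 4 (restock 40): 9 + 40 = 49
  Event 5 (sale 21): sell min(21,49)=21. stock: 49 - 21 = 28. total_sold = 44
  Event 6 (sale 20): sell min(20,28)=20. stock: 28 - 20 = 8. total_sold = 64
  Event 7 (sale 18): sell min(18,8)=8. stock: 8 - 8 = 0. total_sold = 72
  Event 8 (adjust +0): 0 + 0 = 0
  Event 9 (sale 10): sell min(10,0)=0. stock: 0 - 0 = 0. total_sold = 72
  Event 10 (sale 19): sell min(19,0)=0. stock: 0 - 0 = 0. total_sold = 72
  Event 11 (sale 19): sell min(19,0)=0. stock: 0 - 0 = 0. total_sold = 72
  Event 12 (adjust -1): 0 + -1 = 0 (clamped to 0)
Final: stock = 0, total_sold = 72

Answer: 0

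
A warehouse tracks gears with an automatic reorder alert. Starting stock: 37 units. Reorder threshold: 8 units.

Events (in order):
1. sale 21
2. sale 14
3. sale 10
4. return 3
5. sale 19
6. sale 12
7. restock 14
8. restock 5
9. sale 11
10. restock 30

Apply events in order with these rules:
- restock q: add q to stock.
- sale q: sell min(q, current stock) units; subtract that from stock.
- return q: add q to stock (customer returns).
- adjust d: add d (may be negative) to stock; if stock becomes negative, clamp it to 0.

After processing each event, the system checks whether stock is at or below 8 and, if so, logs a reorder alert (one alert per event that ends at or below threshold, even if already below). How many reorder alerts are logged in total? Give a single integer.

Answer: 6

Derivation:
Processing events:
Start: stock = 37
  Event 1 (sale 21): sell min(21,37)=21. stock: 37 - 21 = 16. total_sold = 21
  Event 2 (sale 14): sell min(14,16)=14. stock: 16 - 14 = 2. total_sold = 35
  Event 3 (sale 10): sell min(10,2)=2. stock: 2 - 2 = 0. total_sold = 37
  Event 4 (return 3): 0 + 3 = 3
  Event 5 (sale 19): sell min(19,3)=3. stock: 3 - 3 = 0. total_sold = 40
  Event 6 (sale 12): sell min(12,0)=0. stock: 0 - 0 = 0. total_sold = 40
  Event 7 (restock 14): 0 + 14 = 14
  Event 8 (restock 5): 14 + 5 = 19
  Event 9 (sale 11): sell min(11,19)=11. stock: 19 - 11 = 8. total_sold = 51
  Event 10 (restock 30): 8 + 30 = 38
Final: stock = 38, total_sold = 51

Checking against threshold 8:
  After event 1: stock=16 > 8
  After event 2: stock=2 <= 8 -> ALERT
  After event 3: stock=0 <= 8 -> ALERT
  After event 4: stock=3 <= 8 -> ALERT
  After event 5: stock=0 <= 8 -> ALERT
  After event 6: stock=0 <= 8 -> ALERT
  After event 7: stock=14 > 8
  After event 8: stock=19 > 8
  After event 9: stock=8 <= 8 -> ALERT
  After event 10: stock=38 > 8
Alert events: [2, 3, 4, 5, 6, 9]. Count = 6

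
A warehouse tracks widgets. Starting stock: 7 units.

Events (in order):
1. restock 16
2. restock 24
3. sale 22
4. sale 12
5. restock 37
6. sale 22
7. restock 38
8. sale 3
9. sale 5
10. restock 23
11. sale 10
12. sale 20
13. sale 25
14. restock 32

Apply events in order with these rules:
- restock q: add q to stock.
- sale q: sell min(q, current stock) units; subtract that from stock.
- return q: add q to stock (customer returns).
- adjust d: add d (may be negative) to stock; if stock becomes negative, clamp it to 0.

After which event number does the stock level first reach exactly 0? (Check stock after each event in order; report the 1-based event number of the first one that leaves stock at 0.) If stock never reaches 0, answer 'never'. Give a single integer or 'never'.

Processing events:
Start: stock = 7
  Event 1 (restock 16): 7 + 16 = 23
  Event 2 (restock 24): 23 + 24 = 47
  Event 3 (sale 22): sell min(22,47)=22. stock: 47 - 22 = 25. total_sold = 22
  Event 4 (sale 12): sell min(12,25)=12. stock: 25 - 12 = 13. total_sold = 34
  Event 5 (restock 37): 13 + 37 = 50
  Event 6 (sale 22): sell min(22,50)=22. stock: 50 - 22 = 28. total_sold = 56
  Event 7 (restock 38): 28 + 38 = 66
  Event 8 (sale 3): sell min(3,66)=3. stock: 66 - 3 = 63. total_sold = 59
  Event 9 (sale 5): sell min(5,63)=5. stock: 63 - 5 = 58. total_sold = 64
  Event 10 (restock 23): 58 + 23 = 81
  Event 11 (sale 10): sell min(10,81)=10. stock: 81 - 10 = 71. total_sold = 74
  Event 12 (sale 20): sell min(20,71)=20. stock: 71 - 20 = 51. total_sold = 94
  Event 13 (sale 25): sell min(25,51)=25. stock: 51 - 25 = 26. total_sold = 119
  Event 14 (restock 32): 26 + 32 = 58
Final: stock = 58, total_sold = 119

Stock never reaches 0.

Answer: never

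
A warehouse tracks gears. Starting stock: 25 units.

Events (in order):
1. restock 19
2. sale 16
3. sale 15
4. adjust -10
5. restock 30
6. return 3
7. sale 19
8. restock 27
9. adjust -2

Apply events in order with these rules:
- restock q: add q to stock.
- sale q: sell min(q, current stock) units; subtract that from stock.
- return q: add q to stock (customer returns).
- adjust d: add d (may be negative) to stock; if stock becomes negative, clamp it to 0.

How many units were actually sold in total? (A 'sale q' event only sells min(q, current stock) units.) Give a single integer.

Answer: 50

Derivation:
Processing events:
Start: stock = 25
  Event 1 (restock 19): 25 + 19 = 44
  Event 2 (sale 16): sell min(16,44)=16. stock: 44 - 16 = 28. total_sold = 16
  Event 3 (sale 15): sell min(15,28)=15. stock: 28 - 15 = 13. total_sold = 31
  Event 4 (adjust -10): 13 + -10 = 3
  Event 5 (restock 30): 3 + 30 = 33
  Event 6 (return 3): 33 + 3 = 36
  Event 7 (sale 19): sell min(19,36)=19. stock: 36 - 19 = 17. total_sold = 50
  Event 8 (restock 27): 17 + 27 = 44
  Event 9 (adjust -2): 44 + -2 = 42
Final: stock = 42, total_sold = 50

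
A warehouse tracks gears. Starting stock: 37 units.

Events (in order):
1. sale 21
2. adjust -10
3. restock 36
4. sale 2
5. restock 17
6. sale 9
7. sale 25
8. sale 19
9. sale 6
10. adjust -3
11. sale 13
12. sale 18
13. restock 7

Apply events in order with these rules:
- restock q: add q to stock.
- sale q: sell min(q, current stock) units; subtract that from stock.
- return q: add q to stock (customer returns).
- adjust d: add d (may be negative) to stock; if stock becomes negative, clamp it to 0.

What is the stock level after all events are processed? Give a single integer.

Answer: 7

Derivation:
Processing events:
Start: stock = 37
  Event 1 (sale 21): sell min(21,37)=21. stock: 37 - 21 = 16. total_sold = 21
  Event 2 (adjust -10): 16 + -10 = 6
  Event 3 (restock 36): 6 + 36 = 42
  Event 4 (sale 2): sell min(2,42)=2. stock: 42 - 2 = 40. total_sold = 23
  Event 5 (restock 17): 40 + 17 = 57
  Event 6 (sale 9): sell min(9,57)=9. stock: 57 - 9 = 48. total_sold = 32
  Event 7 (sale 25): sell min(25,48)=25. stock: 48 - 25 = 23. total_sold = 57
  Event 8 (sale 19): sell min(19,23)=19. stock: 23 - 19 = 4. total_sold = 76
  Event 9 (sale 6): sell min(6,4)=4. stock: 4 - 4 = 0. total_sold = 80
  Event 10 (adjust -3): 0 + -3 = 0 (clamped to 0)
  Event 11 (sale 13): sell min(13,0)=0. stock: 0 - 0 = 0. total_sold = 80
  Event 12 (sale 18): sell min(18,0)=0. stock: 0 - 0 = 0. total_sold = 80
  Event 13 (restock 7): 0 + 7 = 7
Final: stock = 7, total_sold = 80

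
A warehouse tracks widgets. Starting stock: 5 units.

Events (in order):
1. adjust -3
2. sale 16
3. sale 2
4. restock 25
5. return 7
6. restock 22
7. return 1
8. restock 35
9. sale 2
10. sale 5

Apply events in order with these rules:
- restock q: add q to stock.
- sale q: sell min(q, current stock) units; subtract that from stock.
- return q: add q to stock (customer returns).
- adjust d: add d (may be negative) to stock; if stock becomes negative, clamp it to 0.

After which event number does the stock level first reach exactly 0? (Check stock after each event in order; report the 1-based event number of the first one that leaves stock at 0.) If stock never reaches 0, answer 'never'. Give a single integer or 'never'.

Processing events:
Start: stock = 5
  Event 1 (adjust -3): 5 + -3 = 2
  Event 2 (sale 16): sell min(16,2)=2. stock: 2 - 2 = 0. total_sold = 2
  Event 3 (sale 2): sell min(2,0)=0. stock: 0 - 0 = 0. total_sold = 2
  Event 4 (restock 25): 0 + 25 = 25
  Event 5 (return 7): 25 + 7 = 32
  Event 6 (restock 22): 32 + 22 = 54
  Event 7 (return 1): 54 + 1 = 55
  Event 8 (restock 35): 55 + 35 = 90
  Event 9 (sale 2): sell min(2,90)=2. stock: 90 - 2 = 88. total_sold = 4
  Event 10 (sale 5): sell min(5,88)=5. stock: 88 - 5 = 83. total_sold = 9
Final: stock = 83, total_sold = 9

First zero at event 2.

Answer: 2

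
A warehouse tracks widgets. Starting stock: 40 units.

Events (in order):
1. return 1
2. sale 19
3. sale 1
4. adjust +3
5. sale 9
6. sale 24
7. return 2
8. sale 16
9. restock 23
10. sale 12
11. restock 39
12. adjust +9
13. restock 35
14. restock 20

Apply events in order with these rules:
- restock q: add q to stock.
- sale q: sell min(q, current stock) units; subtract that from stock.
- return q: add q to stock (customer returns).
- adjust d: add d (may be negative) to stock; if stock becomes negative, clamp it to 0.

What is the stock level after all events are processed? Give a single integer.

Processing events:
Start: stock = 40
  Event 1 (return 1): 40 + 1 = 41
  Event 2 (sale 19): sell min(19,41)=19. stock: 41 - 19 = 22. total_sold = 19
  Event 3 (sale 1): sell min(1,22)=1. stock: 22 - 1 = 21. total_sold = 20
  Event 4 (adjust +3): 21 + 3 = 24
  Event 5 (sale 9): sell min(9,24)=9. stock: 24 - 9 = 15. total_sold = 29
  Event 6 (sale 24): sell min(24,15)=15. stock: 15 - 15 = 0. total_sold = 44
  Event 7 (return 2): 0 + 2 = 2
  Event 8 (sale 16): sell min(16,2)=2. stock: 2 - 2 = 0. total_sold = 46
  Event 9 (restock 23): 0 + 23 = 23
  Event 10 (sale 12): sell min(12,23)=12. stock: 23 - 12 = 11. total_sold = 58
  Event 11 (restock 39): 11 + 39 = 50
  Event 12 (adjust +9): 50 + 9 = 59
  Event 13 (restock 35): 59 + 35 = 94
  Event 14 (restock 20): 94 + 20 = 114
Final: stock = 114, total_sold = 58

Answer: 114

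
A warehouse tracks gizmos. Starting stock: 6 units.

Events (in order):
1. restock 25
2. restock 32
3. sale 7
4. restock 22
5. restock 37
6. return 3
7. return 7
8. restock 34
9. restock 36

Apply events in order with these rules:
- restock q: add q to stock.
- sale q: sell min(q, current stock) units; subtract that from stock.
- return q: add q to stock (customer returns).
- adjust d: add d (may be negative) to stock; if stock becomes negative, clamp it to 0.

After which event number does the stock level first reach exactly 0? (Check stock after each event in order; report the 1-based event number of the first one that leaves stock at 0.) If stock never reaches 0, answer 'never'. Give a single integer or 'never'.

Processing events:
Start: stock = 6
  Event 1 (restock 25): 6 + 25 = 31
  Event 2 (restock 32): 31 + 32 = 63
  Event 3 (sale 7): sell min(7,63)=7. stock: 63 - 7 = 56. total_sold = 7
  Event 4 (restock 22): 56 + 22 = 78
  Event 5 (restock 37): 78 + 37 = 115
  Event 6 (return 3): 115 + 3 = 118
  Event 7 (return 7): 118 + 7 = 125
  Event 8 (restock 34): 125 + 34 = 159
  Event 9 (restock 36): 159 + 36 = 195
Final: stock = 195, total_sold = 7

Stock never reaches 0.

Answer: never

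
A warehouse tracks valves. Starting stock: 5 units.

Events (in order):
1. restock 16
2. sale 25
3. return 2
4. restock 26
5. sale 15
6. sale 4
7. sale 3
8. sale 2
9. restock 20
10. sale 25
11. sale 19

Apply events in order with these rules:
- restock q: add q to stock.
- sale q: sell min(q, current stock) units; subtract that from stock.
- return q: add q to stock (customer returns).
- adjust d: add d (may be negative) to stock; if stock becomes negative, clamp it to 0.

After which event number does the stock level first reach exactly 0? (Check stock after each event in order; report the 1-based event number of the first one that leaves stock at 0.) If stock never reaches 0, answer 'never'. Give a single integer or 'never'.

Processing events:
Start: stock = 5
  Event 1 (restock 16): 5 + 16 = 21
  Event 2 (sale 25): sell min(25,21)=21. stock: 21 - 21 = 0. total_sold = 21
  Event 3 (return 2): 0 + 2 = 2
  Event 4 (restock 26): 2 + 26 = 28
  Event 5 (sale 15): sell min(15,28)=15. stock: 28 - 15 = 13. total_sold = 36
  Event 6 (sale 4): sell min(4,13)=4. stock: 13 - 4 = 9. total_sold = 40
  Event 7 (sale 3): sell min(3,9)=3. stock: 9 - 3 = 6. total_sold = 43
  Event 8 (sale 2): sell min(2,6)=2. stock: 6 - 2 = 4. total_sold = 45
  Event 9 (restock 20): 4 + 20 = 24
  Event 10 (sale 25): sell min(25,24)=24. stock: 24 - 24 = 0. total_sold = 69
  Event 11 (sale 19): sell min(19,0)=0. stock: 0 - 0 = 0. total_sold = 69
Final: stock = 0, total_sold = 69

First zero at event 2.

Answer: 2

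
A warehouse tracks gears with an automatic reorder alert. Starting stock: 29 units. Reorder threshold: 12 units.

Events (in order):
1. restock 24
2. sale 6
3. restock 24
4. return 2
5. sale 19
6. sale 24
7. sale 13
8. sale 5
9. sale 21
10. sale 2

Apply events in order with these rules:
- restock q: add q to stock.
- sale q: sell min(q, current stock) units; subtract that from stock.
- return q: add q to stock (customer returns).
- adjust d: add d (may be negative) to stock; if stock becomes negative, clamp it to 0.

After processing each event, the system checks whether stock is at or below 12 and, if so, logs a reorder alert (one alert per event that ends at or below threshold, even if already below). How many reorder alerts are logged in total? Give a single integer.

Answer: 3

Derivation:
Processing events:
Start: stock = 29
  Event 1 (restock 24): 29 + 24 = 53
  Event 2 (sale 6): sell min(6,53)=6. stock: 53 - 6 = 47. total_sold = 6
  Event 3 (restock 24): 47 + 24 = 71
  Event 4 (return 2): 71 + 2 = 73
  Event 5 (sale 19): sell min(19,73)=19. stock: 73 - 19 = 54. total_sold = 25
  Event 6 (sale 24): sell min(24,54)=24. stock: 54 - 24 = 30. total_sold = 49
  Event 7 (sale 13): sell min(13,30)=13. stock: 30 - 13 = 17. total_sold = 62
  Event 8 (sale 5): sell min(5,17)=5. stock: 17 - 5 = 12. total_sold = 67
  Event 9 (sale 21): sell min(21,12)=12. stock: 12 - 12 = 0. total_sold = 79
  Event 10 (sale 2): sell min(2,0)=0. stock: 0 - 0 = 0. total_sold = 79
Final: stock = 0, total_sold = 79

Checking against threshold 12:
  After event 1: stock=53 > 12
  After event 2: stock=47 > 12
  After event 3: stock=71 > 12
  After event 4: stock=73 > 12
  After event 5: stock=54 > 12
  After event 6: stock=30 > 12
  After event 7: stock=17 > 12
  After event 8: stock=12 <= 12 -> ALERT
  After event 9: stock=0 <= 12 -> ALERT
  After event 10: stock=0 <= 12 -> ALERT
Alert events: [8, 9, 10]. Count = 3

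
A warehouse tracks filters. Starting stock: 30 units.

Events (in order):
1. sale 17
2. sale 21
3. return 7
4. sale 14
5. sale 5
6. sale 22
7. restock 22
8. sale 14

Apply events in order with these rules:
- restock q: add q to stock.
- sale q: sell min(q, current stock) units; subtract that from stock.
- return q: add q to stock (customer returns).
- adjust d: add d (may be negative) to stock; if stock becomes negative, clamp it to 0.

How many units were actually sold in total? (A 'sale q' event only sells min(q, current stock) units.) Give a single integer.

Answer: 51

Derivation:
Processing events:
Start: stock = 30
  Event 1 (sale 17): sell min(17,30)=17. stock: 30 - 17 = 13. total_sold = 17
  Event 2 (sale 21): sell min(21,13)=13. stock: 13 - 13 = 0. total_sold = 30
  Event 3 (return 7): 0 + 7 = 7
  Event 4 (sale 14): sell min(14,7)=7. stock: 7 - 7 = 0. total_sold = 37
  Event 5 (sale 5): sell min(5,0)=0. stock: 0 - 0 = 0. total_sold = 37
  Event 6 (sale 22): sell min(22,0)=0. stock: 0 - 0 = 0. total_sold = 37
  Event 7 (restock 22): 0 + 22 = 22
  Event 8 (sale 14): sell min(14,22)=14. stock: 22 - 14 = 8. total_sold = 51
Final: stock = 8, total_sold = 51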